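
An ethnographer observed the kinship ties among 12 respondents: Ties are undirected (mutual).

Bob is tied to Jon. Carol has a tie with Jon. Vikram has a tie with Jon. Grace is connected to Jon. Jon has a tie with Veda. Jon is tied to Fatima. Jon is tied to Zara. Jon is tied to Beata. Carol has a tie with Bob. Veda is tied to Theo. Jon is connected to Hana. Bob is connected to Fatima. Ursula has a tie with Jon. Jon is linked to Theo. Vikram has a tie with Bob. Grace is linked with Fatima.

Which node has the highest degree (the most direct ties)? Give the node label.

Degrees — Beata:1, Bob:4, Carol:2, Fatima:3, Grace:2, Hana:1, Jon:11, Theo:2, Ursula:1, Veda:2, Vikram:2, Zara:1.
The maximum is 11, attained only by Jon.

Jon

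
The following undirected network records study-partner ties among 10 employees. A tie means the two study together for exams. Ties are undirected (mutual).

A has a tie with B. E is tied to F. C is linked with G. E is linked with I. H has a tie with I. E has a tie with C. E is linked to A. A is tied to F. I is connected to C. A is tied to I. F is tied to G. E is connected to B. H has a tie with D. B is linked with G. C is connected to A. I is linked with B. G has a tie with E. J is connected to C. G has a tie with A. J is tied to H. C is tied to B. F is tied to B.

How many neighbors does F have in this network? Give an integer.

4

F is directly tied to A, B, E, and G. That is 4 neighbors, so the degree of F is 4.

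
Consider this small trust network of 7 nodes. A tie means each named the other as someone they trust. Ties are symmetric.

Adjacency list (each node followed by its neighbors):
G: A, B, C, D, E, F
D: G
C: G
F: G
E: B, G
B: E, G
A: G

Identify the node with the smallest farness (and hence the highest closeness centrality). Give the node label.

Farness (sum of distances to all others) for each node — A:11, B:10, C:11, D:11, E:10, F:11, G:6.
The smallest farness is 6, for G, so G has the highest closeness.

G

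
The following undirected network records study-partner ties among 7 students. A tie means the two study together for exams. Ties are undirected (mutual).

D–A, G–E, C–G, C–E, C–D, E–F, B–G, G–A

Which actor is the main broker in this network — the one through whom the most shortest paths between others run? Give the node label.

Unnormalized betweenness of each node: A:1, B:0, C:3, D:1/2, E:5, F:0, G:15/2.
G has the largest value, 15/2, making it the main broker — the node through which the most shortest paths run.

G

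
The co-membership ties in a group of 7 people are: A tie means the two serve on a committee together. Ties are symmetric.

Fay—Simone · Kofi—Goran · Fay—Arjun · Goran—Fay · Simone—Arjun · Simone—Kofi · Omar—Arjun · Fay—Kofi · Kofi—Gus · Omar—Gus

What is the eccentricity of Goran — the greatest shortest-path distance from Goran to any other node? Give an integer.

3

Distances from Goran: Arjun:2, Fay:1, Gus:2, Kofi:1, Omar:3, Simone:2.
The largest is 3 (to Omar), so the eccentricity of Goran is 3.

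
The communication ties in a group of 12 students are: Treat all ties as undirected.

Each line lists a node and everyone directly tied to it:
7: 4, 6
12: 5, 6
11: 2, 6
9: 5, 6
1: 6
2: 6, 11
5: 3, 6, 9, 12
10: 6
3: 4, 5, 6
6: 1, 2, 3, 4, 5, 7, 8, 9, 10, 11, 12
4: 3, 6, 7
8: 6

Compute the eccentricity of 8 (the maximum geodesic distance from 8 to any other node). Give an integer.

Distances from 8: 1:2, 2:2, 3:2, 4:2, 5:2, 6:1, 7:2, 9:2, 10:2, 11:2, 12:2.
The largest is 2 (to 12, 5, 9, 1, 3, 7, 10, 11, 4, and 2), so the eccentricity of 8 is 2.

2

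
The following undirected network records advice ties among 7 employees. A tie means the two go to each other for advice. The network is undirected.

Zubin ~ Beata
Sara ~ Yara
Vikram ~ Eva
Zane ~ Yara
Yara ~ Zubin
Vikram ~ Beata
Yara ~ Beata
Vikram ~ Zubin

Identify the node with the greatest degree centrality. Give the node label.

Yara

Degrees — Beata:3, Eva:1, Sara:1, Vikram:3, Yara:4, Zane:1, Zubin:3.
The maximum is 4, attained only by Yara.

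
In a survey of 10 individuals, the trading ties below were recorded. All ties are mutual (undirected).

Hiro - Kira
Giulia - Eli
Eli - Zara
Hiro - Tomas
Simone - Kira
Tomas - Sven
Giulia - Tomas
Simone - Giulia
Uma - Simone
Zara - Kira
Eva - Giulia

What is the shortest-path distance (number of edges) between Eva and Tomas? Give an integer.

One shortest route is Eva – Giulia – Tomas, which uses 2 edges, and Eva and Tomas are not directly tied, so nothing shorter exists. So d(Eva,Tomas) = 2.

2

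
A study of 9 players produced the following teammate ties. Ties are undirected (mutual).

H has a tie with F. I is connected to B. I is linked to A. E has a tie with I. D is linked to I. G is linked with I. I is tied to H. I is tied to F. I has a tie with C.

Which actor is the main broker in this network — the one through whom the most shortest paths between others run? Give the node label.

I

Unnormalized betweenness of each node: A:0, B:0, C:0, D:0, E:0, F:0, G:0, H:0, I:27.
I has the largest value, 27, making it the main broker — the node through which the most shortest paths run.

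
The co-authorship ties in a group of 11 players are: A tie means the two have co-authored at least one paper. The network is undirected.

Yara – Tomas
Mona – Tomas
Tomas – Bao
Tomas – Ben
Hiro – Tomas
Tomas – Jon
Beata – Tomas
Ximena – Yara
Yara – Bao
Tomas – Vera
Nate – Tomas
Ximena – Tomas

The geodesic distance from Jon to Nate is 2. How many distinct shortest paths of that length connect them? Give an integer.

The shortest distance is 2, and the only length-2 path is Jon–Tomas–Nate. So there is exactly 1 shortest path.

1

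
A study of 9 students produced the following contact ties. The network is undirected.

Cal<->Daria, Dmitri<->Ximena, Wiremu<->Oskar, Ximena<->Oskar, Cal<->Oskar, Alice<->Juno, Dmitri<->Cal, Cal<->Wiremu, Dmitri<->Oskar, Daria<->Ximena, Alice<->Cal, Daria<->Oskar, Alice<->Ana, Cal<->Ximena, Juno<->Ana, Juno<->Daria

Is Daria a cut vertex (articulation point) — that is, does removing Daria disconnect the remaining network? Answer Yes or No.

No

Even without Daria, every remaining node can still reach every other (the residual graph is connected), so Daria is not a cut vertex.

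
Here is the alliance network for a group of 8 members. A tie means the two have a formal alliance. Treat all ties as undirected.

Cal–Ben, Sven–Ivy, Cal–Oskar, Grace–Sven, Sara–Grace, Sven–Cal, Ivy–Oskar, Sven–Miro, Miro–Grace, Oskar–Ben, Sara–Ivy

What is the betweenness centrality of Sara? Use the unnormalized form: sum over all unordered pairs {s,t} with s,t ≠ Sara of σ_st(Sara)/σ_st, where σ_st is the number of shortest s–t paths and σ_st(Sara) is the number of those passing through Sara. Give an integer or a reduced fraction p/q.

5/6

Pairs whose geodesics pass through Sara — Ivy–Grace: 1/2; Oskar–Grace: 1/3.
All other pairs contribute 0.
Summing the contributions gives betweenness(Sara) = 5/6.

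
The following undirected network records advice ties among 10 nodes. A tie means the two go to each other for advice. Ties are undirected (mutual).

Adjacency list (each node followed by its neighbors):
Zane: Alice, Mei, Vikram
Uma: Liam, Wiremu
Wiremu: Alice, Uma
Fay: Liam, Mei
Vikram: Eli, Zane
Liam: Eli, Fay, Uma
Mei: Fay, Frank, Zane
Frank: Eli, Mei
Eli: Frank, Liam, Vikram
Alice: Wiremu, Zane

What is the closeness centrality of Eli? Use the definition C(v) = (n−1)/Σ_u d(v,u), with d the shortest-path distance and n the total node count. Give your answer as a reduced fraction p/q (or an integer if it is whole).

Distances from Eli: Alice:3, Fay:2, Frank:1, Liam:1, Mei:2, Uma:2, Vikram:1, Wiremu:3, Zane:2. Sum = 17.
n = 10, so closeness = 9/17.

9/17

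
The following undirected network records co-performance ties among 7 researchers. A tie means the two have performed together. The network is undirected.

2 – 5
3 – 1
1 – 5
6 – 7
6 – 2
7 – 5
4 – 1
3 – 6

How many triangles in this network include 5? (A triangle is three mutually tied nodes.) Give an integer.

0

5's neighbors are 1, 2, and 7, but none of them are tied to each other, so no triangle contains 5.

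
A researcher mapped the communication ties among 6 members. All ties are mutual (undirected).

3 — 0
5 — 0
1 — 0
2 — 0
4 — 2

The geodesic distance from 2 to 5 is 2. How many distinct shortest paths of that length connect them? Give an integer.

1

The shortest distance is 2, and the only length-2 path is 2–0–5. So there is exactly 1 shortest path.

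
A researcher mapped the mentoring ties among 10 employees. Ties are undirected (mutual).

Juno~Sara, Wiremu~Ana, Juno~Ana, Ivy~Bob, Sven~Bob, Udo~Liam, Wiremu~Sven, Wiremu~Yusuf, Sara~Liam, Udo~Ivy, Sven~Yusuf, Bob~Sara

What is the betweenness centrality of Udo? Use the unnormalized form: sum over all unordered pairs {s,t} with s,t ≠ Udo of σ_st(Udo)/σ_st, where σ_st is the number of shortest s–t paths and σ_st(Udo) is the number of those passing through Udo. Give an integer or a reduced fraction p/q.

1

Pairs whose geodesics pass through Udo — Ivy–Liam: 1.
All other pairs contribute 0.
Summing the contributions gives betweenness(Udo) = 1.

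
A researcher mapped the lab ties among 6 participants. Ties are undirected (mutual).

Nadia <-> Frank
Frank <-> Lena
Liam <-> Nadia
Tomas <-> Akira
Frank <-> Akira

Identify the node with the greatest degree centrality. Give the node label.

Frank

Degrees — Akira:2, Frank:3, Lena:1, Liam:1, Nadia:2, Tomas:1.
The maximum is 3, attained only by Frank.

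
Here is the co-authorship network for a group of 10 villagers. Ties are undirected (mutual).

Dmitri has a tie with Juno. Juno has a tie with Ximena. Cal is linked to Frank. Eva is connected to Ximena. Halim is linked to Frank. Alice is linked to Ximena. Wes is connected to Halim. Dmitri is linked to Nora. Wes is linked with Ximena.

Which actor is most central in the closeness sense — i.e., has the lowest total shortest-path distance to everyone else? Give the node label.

Ximena

Farness (sum of distances to all others) for each node — Alice:26, Cal:38, Dmitri:28, Eva:26, Frank:30, Halim:24, Juno:22, Nora:36, Wes:20, Ximena:18.
The smallest farness is 18, for Ximena, so Ximena has the highest closeness.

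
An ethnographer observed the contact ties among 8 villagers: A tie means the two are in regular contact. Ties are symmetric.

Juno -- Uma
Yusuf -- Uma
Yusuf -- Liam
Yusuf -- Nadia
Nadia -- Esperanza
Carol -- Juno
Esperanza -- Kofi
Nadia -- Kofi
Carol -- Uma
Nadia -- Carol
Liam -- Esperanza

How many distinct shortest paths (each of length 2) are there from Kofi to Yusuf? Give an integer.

The shortest distance is 2, and the only length-2 path is Kofi–Nadia–Yusuf. So there is exactly 1 shortest path.

1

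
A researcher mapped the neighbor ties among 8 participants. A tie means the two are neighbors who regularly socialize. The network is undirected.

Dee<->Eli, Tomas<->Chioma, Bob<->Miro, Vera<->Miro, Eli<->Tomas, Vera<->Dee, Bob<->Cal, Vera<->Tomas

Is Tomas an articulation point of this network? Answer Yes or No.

Yes

Removing Tomas leaves {Bob, Cal, Dee, Eli, Miro, and Vera} with no path to {Chioma}, so the network splits into 2 components. Tomas is a cut vertex.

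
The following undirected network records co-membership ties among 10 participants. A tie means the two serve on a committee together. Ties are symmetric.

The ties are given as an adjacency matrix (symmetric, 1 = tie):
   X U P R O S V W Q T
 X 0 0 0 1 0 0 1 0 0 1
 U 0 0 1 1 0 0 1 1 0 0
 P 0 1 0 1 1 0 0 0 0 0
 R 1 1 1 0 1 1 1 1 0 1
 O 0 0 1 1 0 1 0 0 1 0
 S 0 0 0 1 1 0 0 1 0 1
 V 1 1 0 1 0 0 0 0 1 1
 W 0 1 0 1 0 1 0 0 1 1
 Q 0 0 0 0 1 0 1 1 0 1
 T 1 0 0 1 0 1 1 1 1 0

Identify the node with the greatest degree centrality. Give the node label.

R

Degrees — O:4, P:3, Q:4, R:8, S:4, T:6, U:4, V:5, W:5, X:3.
The maximum is 8, attained only by R.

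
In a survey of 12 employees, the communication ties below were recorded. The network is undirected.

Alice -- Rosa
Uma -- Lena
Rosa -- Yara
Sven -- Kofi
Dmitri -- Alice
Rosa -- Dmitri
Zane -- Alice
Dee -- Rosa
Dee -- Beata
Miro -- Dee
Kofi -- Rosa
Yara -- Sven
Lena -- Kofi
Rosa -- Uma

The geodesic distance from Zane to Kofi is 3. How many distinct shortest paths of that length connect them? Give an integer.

1

The shortest distance is 3, and the only length-3 path is Zane–Alice–Rosa–Kofi. So there is exactly 1 shortest path.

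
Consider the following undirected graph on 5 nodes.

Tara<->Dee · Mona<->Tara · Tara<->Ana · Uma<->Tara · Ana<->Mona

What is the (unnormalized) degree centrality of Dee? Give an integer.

1

Dee is directly tied to Tara. That is 1 neighbor, so the degree of Dee is 1.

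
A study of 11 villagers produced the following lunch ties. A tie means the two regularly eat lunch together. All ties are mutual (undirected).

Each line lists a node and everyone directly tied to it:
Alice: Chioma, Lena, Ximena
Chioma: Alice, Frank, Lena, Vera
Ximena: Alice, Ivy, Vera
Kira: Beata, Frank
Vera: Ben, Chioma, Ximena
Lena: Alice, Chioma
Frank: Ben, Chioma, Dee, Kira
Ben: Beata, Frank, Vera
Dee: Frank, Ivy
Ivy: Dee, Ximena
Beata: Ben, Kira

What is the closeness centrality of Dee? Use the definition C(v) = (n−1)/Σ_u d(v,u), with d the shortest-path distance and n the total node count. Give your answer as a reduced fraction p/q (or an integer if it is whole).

5/11

Distances from Dee: Alice:3, Beata:3, Ben:2, Chioma:2, Frank:1, Ivy:1, Kira:2, Lena:3, Vera:3, Ximena:2. Sum = 22.
n = 11, so closeness = 10/22 = 5/11.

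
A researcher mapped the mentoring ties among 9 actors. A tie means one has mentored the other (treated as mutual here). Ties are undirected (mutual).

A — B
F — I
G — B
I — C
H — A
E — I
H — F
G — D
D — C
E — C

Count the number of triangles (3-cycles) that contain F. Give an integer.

F's neighbors are H and I, but none of them are tied to each other, so no triangle contains F.

0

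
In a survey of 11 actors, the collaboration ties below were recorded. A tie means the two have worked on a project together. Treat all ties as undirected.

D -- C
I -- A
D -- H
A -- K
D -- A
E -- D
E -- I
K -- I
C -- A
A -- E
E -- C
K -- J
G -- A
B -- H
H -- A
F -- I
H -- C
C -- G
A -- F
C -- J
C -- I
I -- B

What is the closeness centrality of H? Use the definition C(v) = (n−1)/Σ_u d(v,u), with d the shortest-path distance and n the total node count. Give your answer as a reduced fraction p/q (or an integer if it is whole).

5/8

Distances from H: A:1, B:1, C:1, D:1, E:2, F:2, G:2, I:2, J:2, K:2. Sum = 16.
n = 11, so closeness = 10/16 = 5/8.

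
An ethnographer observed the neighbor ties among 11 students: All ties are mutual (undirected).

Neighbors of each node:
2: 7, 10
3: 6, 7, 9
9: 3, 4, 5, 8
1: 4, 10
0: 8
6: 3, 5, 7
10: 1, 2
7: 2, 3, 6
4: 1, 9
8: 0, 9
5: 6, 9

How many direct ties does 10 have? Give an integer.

10 is directly tied to 1 and 2. That is 2 neighbors, so the degree of 10 is 2.

2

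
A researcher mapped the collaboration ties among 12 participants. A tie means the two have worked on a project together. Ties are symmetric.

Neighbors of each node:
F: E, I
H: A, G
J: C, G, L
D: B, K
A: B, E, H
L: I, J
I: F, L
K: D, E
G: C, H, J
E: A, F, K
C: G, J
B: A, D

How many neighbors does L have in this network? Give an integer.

2

L is directly tied to I and J. That is 2 neighbors, so the degree of L is 2.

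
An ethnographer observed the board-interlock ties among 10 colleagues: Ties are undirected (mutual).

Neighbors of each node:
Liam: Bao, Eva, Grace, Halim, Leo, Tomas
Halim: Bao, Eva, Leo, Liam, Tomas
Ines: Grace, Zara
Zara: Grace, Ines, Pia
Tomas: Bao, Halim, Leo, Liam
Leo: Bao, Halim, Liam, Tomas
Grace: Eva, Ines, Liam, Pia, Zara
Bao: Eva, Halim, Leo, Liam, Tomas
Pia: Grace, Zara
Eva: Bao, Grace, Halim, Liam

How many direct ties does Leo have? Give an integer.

4

Leo is directly tied to Bao, Halim, Liam, and Tomas. That is 4 neighbors, so the degree of Leo is 4.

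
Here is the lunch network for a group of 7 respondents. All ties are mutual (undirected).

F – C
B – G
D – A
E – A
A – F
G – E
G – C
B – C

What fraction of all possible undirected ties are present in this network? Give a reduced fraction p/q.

8/21

There are 8 edges and 7 nodes, so the maximum possible is C(7,2) = 21.
Density = 8/21.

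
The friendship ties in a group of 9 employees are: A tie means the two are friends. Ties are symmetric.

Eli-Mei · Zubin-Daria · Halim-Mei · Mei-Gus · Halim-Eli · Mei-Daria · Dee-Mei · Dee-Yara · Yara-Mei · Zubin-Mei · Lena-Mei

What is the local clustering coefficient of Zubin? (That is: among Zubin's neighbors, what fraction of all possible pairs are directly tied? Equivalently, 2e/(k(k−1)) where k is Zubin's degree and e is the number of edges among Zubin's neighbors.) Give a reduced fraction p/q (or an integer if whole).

Zubin's neighbors: Daria and Mei (k = 2).
Possible neighbor pairs: C(2,2) = 1. Edges among them: Daria–Mei → e = 1.
Clustering(Zubin) = 1/1.

1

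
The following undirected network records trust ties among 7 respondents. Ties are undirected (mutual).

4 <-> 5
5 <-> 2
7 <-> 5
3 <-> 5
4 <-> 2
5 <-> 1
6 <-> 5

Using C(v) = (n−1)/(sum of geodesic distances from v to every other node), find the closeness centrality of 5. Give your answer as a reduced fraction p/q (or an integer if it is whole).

1

Distances from 5: 1:1, 2:1, 3:1, 4:1, 6:1, 7:1. Sum = 6.
n = 7, so closeness = 6/6 = 1.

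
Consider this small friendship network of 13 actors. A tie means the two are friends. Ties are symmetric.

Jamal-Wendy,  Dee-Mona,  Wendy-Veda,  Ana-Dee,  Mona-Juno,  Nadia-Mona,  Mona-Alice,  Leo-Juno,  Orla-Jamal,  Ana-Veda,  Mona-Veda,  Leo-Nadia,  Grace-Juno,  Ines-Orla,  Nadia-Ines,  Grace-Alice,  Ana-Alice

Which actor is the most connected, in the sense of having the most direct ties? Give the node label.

Mona

Degrees — Alice:3, Ana:3, Dee:2, Grace:2, Ines:2, Jamal:2, Juno:3, Leo:2, Mona:5, Nadia:3, Orla:2, Veda:3, Wendy:2.
The maximum is 5, attained only by Mona.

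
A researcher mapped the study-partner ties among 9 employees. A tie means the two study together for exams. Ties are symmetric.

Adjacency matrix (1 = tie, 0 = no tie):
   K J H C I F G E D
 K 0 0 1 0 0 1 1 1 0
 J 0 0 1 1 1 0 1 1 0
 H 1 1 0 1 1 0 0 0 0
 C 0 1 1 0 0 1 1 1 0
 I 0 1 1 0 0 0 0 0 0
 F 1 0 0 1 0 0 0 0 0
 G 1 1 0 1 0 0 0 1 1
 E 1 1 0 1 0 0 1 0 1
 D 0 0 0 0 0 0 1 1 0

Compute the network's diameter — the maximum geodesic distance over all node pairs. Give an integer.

3

Eccentricity of each node (its greatest distance to any other): C:2, D:3, E:2, F:3, G:2, H:3, I:3, J:2, K:2.
The maximum eccentricity is 3, realized for instance by the pair H–D via H – K – G – D. So the diameter is 3.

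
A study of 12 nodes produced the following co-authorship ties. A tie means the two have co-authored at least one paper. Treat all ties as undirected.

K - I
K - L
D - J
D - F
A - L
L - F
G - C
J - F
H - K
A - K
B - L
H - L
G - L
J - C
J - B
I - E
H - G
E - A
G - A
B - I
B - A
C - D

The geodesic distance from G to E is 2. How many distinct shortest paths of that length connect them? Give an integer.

The shortest distance is 2, and the only length-2 path is G–A–E. So there is exactly 1 shortest path.

1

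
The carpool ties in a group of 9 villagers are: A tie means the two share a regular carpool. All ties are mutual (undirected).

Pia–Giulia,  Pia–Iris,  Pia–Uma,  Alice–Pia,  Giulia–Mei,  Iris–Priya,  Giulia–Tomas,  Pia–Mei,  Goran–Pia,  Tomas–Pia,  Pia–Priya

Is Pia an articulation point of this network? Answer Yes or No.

Yes

Removing Pia leaves {Giulia, Mei, and Tomas} with no path to {Uma}, so the network splits into 5 components. Pia is a cut vertex.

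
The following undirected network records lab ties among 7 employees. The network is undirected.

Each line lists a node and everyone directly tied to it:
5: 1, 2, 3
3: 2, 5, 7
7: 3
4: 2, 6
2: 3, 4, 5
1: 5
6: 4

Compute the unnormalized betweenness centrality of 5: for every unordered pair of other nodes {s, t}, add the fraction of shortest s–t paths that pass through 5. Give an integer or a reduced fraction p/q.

Pairs whose geodesics pass through 5 — 3–1: 1; 7–1: 1; 1–2: 1; 1–6: 1; 1–4: 1.
All other pairs contribute 0.
Summing the contributions gives betweenness(5) = 5.

5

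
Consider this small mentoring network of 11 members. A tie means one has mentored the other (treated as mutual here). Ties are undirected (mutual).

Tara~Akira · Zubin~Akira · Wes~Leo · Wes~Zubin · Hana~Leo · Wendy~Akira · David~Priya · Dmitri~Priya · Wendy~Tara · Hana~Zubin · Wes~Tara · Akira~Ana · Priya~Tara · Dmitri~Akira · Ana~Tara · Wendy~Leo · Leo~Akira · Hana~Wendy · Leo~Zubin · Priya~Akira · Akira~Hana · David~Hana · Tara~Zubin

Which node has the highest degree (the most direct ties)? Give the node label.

Akira

Degrees — Akira:8, Ana:2, David:2, Dmitri:2, Hana:5, Leo:5, Priya:4, Tara:6, Wendy:4, Wes:3, Zubin:5.
The maximum is 8, attained only by Akira.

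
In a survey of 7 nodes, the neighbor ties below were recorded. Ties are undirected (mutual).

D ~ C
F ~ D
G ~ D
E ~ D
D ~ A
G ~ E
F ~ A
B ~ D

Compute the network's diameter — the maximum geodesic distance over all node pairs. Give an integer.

2

Eccentricity of each node (its greatest distance to any other): A:2, B:2, C:2, D:1, E:2, F:2, G:2.
The maximum eccentricity is 2, realized for instance by the pair E–C via E – D – C. So the diameter is 2.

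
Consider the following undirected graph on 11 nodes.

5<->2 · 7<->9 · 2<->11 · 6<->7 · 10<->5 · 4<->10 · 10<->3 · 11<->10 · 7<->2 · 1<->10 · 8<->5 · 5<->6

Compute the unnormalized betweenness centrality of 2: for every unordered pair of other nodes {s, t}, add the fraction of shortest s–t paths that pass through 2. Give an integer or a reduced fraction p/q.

11

Pairs whose geodesics pass through 2 — 10–9: 2/3; 10–7: 2/3; 3–9: 2/3; 3–7: 2/3; 4–9: 2/3; 4–7: 2/3; 9–8: 1/2; 9–1: 2/3; 9–11: 1; 9–5: 1/2; 8–7: 1/2; 8–11: 1/2; 1–7: 2/3; 7–11: 1 … (+3 more pairs).
All other pairs contribute 0.
Summing the contributions gives betweenness(2) = 11.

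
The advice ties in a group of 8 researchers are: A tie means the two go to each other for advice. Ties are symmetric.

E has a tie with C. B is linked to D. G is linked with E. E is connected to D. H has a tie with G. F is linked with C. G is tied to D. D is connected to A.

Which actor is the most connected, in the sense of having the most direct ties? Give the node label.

D

Degrees — A:1, B:1, C:2, D:4, E:3, F:1, G:3, H:1.
The maximum is 4, attained only by D.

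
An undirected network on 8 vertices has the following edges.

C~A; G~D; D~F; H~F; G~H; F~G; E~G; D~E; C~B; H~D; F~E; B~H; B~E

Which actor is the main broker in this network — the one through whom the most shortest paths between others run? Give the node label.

Unnormalized betweenness of each node: A:0, B:41/4, C:6, D:1/4, E:9/2, F:1/4, G:1/4, H:9/2.
B has the largest value, 41/4, making it the main broker — the node through which the most shortest paths run.

B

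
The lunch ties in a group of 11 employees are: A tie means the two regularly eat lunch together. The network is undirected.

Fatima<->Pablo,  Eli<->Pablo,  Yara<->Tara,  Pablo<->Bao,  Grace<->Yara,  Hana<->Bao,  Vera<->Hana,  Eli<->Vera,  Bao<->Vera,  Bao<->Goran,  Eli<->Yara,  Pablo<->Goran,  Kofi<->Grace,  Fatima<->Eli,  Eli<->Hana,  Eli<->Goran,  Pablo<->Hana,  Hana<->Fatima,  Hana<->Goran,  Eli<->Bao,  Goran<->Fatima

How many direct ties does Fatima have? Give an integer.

Fatima is directly tied to Eli, Goran, Hana, and Pablo. That is 4 neighbors, so the degree of Fatima is 4.

4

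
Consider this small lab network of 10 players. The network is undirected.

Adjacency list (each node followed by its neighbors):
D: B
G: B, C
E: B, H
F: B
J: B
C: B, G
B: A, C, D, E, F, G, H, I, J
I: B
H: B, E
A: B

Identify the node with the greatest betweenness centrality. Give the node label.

B

Unnormalized betweenness of each node: A:0, B:34, C:0, D:0, E:0, F:0, G:0, H:0, I:0, J:0.
B has the largest value, 34, making it the main broker — the node through which the most shortest paths run.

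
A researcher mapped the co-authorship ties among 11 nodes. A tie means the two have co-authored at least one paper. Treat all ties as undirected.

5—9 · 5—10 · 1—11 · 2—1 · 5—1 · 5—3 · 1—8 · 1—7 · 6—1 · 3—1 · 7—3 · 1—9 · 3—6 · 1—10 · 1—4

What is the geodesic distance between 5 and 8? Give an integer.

One shortest route is 5 – 1 – 8, which uses 2 edges, and 5 and 8 are not directly tied, so nothing shorter exists. So d(5,8) = 2.

2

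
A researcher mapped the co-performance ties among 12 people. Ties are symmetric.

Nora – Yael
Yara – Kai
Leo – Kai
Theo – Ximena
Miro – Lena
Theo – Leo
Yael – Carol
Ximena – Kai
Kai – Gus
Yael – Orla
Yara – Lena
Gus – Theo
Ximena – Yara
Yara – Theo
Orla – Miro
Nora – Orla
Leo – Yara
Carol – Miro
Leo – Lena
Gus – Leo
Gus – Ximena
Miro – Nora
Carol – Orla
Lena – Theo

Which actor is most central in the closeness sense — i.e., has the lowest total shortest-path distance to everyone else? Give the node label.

Lena

Farness (sum of distances to all others) for each node — Carol:28, Gus:28, Kai:28, Lena:19, Leo:22, Miro:21, Nora:28, Orla:27, Theo:22, Ximena:28, Yael:35, Yara:22.
The smallest farness is 19, for Lena, so Lena has the highest closeness.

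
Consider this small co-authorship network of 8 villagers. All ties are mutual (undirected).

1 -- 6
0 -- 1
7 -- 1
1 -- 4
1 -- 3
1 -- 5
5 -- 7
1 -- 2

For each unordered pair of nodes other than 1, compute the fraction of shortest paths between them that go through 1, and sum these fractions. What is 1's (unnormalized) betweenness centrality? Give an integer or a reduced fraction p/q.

20

Pairs whose geodesics pass through 1 — 6–3: 1; 6–2: 1; 6–0: 1; 6–7: 1; 6–4: 1; 6–5: 1; 3–2: 1; 3–0: 1; 3–7: 1; 3–4: 1; 3–5: 1; 2–0: 1; 2–7: 1; 2–4: 1 … (+6 more pairs).
All other pairs contribute 0.
Summing the contributions gives betweenness(1) = 20.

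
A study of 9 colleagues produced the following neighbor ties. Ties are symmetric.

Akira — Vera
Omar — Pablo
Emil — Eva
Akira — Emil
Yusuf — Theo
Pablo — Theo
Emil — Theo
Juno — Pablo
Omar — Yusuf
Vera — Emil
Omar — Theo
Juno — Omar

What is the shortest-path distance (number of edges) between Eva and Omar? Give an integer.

One shortest route is Eva – Emil – Theo – Omar, which uses 3 edges, and at distance 2 from Eva we only reach {Akira, Theo, Vera}, which does not include Omar. So d(Eva,Omar) = 3.

3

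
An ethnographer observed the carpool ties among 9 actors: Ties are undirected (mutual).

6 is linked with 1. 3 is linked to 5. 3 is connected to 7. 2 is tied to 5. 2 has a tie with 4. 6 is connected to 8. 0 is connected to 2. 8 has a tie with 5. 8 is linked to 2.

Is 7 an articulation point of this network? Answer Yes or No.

No

Even without 7, every remaining node can still reach every other (the residual graph is connected), so 7 is not a cut vertex.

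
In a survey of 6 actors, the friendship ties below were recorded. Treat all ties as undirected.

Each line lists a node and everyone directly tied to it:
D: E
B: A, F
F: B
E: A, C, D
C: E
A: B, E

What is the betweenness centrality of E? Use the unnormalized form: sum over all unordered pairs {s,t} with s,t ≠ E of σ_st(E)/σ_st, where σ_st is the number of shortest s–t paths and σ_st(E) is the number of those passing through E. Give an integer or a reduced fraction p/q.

Pairs whose geodesics pass through E — B–C: 1; B–D: 1; F–C: 1; F–D: 1; C–A: 1; C–D: 1; A–D: 1.
All other pairs contribute 0.
Summing the contributions gives betweenness(E) = 7.

7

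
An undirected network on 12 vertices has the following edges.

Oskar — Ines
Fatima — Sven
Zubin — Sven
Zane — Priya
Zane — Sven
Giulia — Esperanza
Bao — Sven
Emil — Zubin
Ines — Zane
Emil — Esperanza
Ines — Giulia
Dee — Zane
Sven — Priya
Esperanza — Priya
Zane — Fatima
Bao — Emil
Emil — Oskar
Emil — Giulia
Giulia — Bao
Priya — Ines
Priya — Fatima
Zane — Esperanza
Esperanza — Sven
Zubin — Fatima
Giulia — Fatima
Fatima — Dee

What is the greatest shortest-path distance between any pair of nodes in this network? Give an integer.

3

Eccentricity of each node (its greatest distance to any other): Bao:3, Dee:3, Emil:3, Esperanza:2, Fatima:3, Giulia:2, Ines:3, Oskar:3, Priya:2, Sven:3, Zane:2, Zubin:3.
The maximum eccentricity is 3, realized for instance by the pair Oskar–Sven via Oskar – Ines – Priya – Sven. So the diameter is 3.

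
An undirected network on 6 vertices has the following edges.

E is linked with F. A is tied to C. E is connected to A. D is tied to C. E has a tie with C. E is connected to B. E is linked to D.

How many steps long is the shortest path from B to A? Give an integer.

2

One shortest route is B – E – A, which uses 2 edges, and B and A are not directly tied, so nothing shorter exists. So d(B,A) = 2.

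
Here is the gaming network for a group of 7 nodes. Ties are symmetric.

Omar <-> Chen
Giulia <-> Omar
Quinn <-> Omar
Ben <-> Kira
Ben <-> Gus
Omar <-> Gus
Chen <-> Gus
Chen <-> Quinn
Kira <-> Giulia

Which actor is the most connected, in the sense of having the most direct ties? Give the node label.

Omar

Degrees — Ben:2, Chen:3, Giulia:2, Gus:3, Kira:2, Omar:4, Quinn:2.
The maximum is 4, attained only by Omar.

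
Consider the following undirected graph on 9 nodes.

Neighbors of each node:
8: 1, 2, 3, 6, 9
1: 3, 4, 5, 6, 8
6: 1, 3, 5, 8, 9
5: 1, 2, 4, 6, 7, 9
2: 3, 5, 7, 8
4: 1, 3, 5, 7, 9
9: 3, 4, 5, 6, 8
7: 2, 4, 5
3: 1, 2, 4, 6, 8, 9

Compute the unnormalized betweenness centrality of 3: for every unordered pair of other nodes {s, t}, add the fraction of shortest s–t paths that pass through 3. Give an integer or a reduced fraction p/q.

Pairs whose geodesics pass through 3 — 6–4: 1/4; 6–2: 1/3; 8–4: 1/3; 9–1: 1/5; 9–2: 1/3; 1–2: 1/3; 4–2: 1/3.
All other pairs contribute 0.
Summing the contributions gives betweenness(3) = 127/60.

127/60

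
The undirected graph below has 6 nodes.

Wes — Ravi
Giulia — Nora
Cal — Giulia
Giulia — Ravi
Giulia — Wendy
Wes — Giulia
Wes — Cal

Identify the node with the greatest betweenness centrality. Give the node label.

Giulia

Unnormalized betweenness of each node: Cal:0, Giulia:15/2, Nora:0, Ravi:0, Wendy:0, Wes:1/2.
Giulia has the largest value, 15/2, making it the main broker — the node through which the most shortest paths run.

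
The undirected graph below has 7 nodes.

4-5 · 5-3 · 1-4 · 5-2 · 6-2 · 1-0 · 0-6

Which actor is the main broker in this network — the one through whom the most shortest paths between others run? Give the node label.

Unnormalized betweenness of each node: 0:2, 1:5/2, 2:7/2, 3:0, 4:7/2, 5:7, 6:5/2.
5 has the largest value, 7, making it the main broker — the node through which the most shortest paths run.

5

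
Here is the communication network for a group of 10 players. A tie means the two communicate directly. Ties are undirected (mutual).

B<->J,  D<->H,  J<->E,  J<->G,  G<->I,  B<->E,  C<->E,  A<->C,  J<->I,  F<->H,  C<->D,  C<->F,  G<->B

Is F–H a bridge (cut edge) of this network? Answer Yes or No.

No

Even without that edge, F still reaches H via F – C – D – H, so the network stays connected. Not a bridge.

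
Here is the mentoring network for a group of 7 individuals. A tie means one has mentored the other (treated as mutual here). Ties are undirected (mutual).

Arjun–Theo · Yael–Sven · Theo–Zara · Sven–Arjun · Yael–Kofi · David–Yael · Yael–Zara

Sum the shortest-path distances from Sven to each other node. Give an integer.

10

Distances from Sven: Arjun:1, David:2, Kofi:2, Theo:2, Yael:1, Zara:2.
Sum = 1 + 2 + 2 + 2 + 1 + 2 = 10.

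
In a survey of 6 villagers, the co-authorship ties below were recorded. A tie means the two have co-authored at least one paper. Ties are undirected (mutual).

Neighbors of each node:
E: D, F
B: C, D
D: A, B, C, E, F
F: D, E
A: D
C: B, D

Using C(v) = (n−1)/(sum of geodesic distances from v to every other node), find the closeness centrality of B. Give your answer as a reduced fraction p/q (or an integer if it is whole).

Distances from B: A:2, C:1, D:1, E:2, F:2. Sum = 8.
n = 6, so closeness = 5/8.

5/8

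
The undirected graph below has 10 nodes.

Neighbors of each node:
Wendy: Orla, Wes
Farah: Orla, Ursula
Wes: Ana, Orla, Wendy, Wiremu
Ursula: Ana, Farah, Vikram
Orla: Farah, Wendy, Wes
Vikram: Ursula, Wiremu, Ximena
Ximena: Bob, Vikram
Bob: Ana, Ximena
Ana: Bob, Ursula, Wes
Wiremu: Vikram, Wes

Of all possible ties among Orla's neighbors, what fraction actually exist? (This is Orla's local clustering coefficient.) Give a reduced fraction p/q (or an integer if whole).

Orla's neighbors: Farah, Wendy, and Wes (k = 3).
Possible neighbor pairs: C(3,2) = 3. Edges among them: Wendy–Wes → e = 1.
Clustering(Orla) = 1/3.

1/3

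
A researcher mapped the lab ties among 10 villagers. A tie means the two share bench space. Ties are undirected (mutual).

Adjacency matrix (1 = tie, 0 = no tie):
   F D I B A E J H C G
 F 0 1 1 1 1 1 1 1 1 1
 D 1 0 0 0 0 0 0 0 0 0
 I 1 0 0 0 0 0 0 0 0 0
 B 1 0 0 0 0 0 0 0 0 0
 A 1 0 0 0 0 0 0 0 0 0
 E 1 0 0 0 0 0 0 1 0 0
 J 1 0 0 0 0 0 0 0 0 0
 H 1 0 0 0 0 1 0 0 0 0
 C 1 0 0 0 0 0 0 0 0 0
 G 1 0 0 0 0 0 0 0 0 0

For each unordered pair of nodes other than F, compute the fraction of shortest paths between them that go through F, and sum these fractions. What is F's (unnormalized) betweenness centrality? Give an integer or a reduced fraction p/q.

Pairs whose geodesics pass through F — D–I: 1; D–B: 1; D–A: 1; D–E: 1; D–J: 1; D–H: 1; D–C: 1; D–G: 1; I–B: 1; I–A: 1; I–E: 1; I–J: 1; I–H: 1; I–C: 1 … (+21 more pairs).
All other pairs contribute 0.
Summing the contributions gives betweenness(F) = 35.

35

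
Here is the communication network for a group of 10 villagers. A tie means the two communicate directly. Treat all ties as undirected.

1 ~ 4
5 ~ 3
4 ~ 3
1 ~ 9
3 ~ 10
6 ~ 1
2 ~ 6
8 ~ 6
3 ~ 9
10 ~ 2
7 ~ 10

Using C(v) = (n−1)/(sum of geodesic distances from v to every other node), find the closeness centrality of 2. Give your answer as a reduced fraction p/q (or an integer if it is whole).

9/19

Distances from 2: 1:2, 3:2, 4:3, 5:3, 6:1, 7:2, 8:2, 9:3, 10:1. Sum = 19.
n = 10, so closeness = 9/19.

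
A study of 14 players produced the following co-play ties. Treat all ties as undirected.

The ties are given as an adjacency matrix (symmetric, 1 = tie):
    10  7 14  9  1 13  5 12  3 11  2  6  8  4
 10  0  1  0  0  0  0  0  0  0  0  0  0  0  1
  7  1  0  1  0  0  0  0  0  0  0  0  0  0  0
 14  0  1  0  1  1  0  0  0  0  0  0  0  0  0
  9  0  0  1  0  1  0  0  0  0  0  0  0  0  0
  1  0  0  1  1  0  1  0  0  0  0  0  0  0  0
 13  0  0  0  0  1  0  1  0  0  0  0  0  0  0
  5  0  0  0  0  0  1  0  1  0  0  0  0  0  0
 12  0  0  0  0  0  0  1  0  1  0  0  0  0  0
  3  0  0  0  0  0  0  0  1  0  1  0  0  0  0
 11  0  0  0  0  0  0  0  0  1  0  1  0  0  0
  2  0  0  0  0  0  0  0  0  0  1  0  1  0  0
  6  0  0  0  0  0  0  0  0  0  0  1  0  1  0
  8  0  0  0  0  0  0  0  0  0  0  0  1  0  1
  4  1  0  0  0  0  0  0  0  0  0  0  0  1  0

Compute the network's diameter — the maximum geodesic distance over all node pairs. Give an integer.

7

Eccentricity of each node (its greatest distance to any other): 1:6, 2:7, 3:6, 4:6, 5:6, 6:6, 7:6, 8:6, 9:7, 10:6, 11:6, 12:6, 13:6, 14:6.
The maximum eccentricity is 7, realized for instance by the pair 9–2 via 9 – 1 – 13 – 5 – 12 – 3 – 11 – 2. So the diameter is 7.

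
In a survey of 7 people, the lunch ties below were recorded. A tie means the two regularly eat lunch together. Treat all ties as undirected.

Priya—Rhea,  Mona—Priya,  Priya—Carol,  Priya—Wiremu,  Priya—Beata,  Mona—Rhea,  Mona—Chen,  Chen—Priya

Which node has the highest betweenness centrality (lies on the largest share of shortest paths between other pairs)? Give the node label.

Unnormalized betweenness of each node: Beata:0, Carol:0, Chen:0, Mona:1/2, Priya:25/2, Rhea:0, Wiremu:0.
Priya has the largest value, 25/2, making it the main broker — the node through which the most shortest paths run.

Priya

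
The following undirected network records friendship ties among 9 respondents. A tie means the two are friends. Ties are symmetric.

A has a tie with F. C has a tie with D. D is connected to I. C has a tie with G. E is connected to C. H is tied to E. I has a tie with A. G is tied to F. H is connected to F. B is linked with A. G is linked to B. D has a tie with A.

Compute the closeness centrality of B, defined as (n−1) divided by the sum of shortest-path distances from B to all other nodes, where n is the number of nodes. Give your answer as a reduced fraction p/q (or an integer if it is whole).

Distances from B: A:1, C:2, D:2, E:3, F:2, G:1, H:3, I:2. Sum = 16.
n = 9, so closeness = 8/16 = 1/2.

1/2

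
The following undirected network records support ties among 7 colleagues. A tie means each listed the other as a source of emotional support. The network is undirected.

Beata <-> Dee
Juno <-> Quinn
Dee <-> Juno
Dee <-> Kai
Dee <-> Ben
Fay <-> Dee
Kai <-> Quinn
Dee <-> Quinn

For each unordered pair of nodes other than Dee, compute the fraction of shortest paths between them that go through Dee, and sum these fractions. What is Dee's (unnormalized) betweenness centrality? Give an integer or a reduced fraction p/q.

Pairs whose geodesics pass through Dee — Juno–Ben: 1; Juno–Fay: 1; Juno–Kai: 1/2; Juno–Beata: 1; Ben–Quinn: 1; Ben–Fay: 1; Ben–Kai: 1; Ben–Beata: 1; Quinn–Fay: 1; Quinn–Beata: 1; Fay–Kai: 1; Fay–Beata: 1; Kai–Beata: 1.
All other pairs contribute 0.
Summing the contributions gives betweenness(Dee) = 25/2.

25/2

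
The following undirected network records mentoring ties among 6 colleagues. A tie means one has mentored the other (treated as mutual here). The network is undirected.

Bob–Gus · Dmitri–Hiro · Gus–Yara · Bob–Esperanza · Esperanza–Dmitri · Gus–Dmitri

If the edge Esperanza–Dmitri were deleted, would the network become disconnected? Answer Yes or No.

Even without that edge, Esperanza still reaches Dmitri via Esperanza – Bob – Gus – Dmitri, so the network stays connected. Not a bridge.

No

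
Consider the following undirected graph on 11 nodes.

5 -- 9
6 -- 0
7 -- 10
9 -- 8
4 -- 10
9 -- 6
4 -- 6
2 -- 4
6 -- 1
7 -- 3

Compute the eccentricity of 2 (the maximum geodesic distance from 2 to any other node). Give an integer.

Distances from 2: 0:3, 1:3, 3:4, 4:1, 5:4, 6:2, 7:3, 8:4, 9:3, 10:2.
The largest is 4 (to 3, 8, and 5), so the eccentricity of 2 is 4.

4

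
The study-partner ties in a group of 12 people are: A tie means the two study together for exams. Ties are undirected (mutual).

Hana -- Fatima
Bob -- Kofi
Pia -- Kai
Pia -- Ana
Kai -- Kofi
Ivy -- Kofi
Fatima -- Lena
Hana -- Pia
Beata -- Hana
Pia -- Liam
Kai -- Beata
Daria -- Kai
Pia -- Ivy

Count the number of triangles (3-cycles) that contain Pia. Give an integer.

0

Pia's neighbors are Ana, Hana, Ivy, Kai, and Liam, but none of them are tied to each other, so no triangle contains Pia.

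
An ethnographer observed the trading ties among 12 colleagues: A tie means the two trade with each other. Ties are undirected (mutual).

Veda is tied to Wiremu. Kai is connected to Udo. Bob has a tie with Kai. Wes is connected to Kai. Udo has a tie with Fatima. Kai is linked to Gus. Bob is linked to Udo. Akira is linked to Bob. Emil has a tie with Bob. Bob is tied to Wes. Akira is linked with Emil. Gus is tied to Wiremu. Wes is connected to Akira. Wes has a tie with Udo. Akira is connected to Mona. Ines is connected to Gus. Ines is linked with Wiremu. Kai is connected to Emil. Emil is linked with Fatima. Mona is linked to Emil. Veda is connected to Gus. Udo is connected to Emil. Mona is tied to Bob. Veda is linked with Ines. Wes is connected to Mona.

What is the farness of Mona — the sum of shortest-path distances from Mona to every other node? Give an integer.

Distances from Mona: Akira:1, Bob:1, Emil:1, Fatima:2, Gus:3, Ines:4, Kai:2, Udo:2, Veda:4, Wes:1, Wiremu:4.
Sum = 1 + 1 + 1 + 2 + 3 + 4 + 2 + 2 + 4 + 1 + 4 = 25.

25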